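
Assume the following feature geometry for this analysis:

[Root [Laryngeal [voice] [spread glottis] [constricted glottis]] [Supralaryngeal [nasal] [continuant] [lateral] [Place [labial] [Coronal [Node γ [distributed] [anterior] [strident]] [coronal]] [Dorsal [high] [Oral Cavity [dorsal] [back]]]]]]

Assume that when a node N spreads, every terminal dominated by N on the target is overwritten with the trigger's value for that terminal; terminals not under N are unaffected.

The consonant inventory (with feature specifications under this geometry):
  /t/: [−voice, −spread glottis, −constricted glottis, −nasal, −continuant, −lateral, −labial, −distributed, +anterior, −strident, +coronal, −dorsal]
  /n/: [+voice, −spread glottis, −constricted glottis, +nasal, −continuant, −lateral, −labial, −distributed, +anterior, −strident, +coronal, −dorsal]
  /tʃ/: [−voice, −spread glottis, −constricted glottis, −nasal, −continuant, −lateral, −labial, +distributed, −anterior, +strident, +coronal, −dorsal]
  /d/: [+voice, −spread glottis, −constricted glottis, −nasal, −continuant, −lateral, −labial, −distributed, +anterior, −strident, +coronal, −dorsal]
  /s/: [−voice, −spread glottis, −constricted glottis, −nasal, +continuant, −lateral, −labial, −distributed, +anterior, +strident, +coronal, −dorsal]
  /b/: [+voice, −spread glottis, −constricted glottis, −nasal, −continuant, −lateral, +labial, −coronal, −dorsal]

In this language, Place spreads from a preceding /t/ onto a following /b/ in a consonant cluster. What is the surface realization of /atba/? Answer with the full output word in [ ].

Place immediately or transitively dominates [labial], [distributed], [anterior], [strident], [coronal], [high], [dorsal], [back].
Spreading Place from /t/ onto /b/ replaces those values with /t/'s: [−labial], [−distributed], [+anterior], [−strident], [+coronal], [−dorsal]. Features outside Place ([voice], [spread glottis], [constricted glottis], …) stay as in /b/.
This feature bundle is that of [d], so /atba/ surfaces as [atda].

[atda]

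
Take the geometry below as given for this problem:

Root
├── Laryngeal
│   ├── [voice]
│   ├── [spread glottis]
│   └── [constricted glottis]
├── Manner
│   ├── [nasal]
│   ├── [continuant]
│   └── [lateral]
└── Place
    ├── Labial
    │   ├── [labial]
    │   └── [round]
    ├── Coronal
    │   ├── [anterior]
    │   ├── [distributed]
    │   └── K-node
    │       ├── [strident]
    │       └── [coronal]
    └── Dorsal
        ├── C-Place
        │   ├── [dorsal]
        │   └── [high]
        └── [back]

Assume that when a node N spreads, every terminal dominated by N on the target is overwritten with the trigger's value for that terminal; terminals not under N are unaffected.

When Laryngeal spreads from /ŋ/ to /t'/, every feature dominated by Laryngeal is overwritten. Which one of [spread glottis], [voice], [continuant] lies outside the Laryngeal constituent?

[continuant]

Under this geometry, Laryngeal contains [voice], [spread glottis], [constricted glottis].
[spread glottis], [voice] all lie under Laryngeal, so they are overwritten when Laryngeal spreads.
But [continuant] is a dependent of Manner, outside Laryngeal; it is therefore untouched by the spreading.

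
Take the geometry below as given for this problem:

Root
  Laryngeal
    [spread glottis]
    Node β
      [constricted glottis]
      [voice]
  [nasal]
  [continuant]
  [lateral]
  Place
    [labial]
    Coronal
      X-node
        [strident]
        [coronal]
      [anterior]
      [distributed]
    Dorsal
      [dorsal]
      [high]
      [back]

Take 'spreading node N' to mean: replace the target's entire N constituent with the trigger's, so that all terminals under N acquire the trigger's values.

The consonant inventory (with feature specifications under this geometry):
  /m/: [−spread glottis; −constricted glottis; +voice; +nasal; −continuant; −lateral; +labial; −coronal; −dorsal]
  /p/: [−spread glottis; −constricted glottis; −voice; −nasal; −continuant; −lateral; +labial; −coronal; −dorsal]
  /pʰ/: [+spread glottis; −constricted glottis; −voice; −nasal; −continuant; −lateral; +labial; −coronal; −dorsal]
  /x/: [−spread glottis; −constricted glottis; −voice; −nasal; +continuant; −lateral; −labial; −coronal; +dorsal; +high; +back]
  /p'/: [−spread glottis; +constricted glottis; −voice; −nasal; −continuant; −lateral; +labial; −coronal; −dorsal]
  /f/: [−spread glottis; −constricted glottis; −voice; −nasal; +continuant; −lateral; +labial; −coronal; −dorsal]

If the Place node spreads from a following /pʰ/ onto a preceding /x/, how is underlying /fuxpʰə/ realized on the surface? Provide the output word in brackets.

[fufpʰə]

The Place node dominates the terminals [labial], [strident], [coronal], [anterior], [distributed], [dorsal], [high], [back].
After delinking /x/'s Place and linking /pʰ/'s, the affected terminals become [+labial], [−coronal], [−dorsal]; [spread glottis], [constricted glottis], [voice], … (outside Place) are retained from /x/.
The resulting bundle matches /f/ in the inventory; substituting it for /x/ gives [fufpʰə].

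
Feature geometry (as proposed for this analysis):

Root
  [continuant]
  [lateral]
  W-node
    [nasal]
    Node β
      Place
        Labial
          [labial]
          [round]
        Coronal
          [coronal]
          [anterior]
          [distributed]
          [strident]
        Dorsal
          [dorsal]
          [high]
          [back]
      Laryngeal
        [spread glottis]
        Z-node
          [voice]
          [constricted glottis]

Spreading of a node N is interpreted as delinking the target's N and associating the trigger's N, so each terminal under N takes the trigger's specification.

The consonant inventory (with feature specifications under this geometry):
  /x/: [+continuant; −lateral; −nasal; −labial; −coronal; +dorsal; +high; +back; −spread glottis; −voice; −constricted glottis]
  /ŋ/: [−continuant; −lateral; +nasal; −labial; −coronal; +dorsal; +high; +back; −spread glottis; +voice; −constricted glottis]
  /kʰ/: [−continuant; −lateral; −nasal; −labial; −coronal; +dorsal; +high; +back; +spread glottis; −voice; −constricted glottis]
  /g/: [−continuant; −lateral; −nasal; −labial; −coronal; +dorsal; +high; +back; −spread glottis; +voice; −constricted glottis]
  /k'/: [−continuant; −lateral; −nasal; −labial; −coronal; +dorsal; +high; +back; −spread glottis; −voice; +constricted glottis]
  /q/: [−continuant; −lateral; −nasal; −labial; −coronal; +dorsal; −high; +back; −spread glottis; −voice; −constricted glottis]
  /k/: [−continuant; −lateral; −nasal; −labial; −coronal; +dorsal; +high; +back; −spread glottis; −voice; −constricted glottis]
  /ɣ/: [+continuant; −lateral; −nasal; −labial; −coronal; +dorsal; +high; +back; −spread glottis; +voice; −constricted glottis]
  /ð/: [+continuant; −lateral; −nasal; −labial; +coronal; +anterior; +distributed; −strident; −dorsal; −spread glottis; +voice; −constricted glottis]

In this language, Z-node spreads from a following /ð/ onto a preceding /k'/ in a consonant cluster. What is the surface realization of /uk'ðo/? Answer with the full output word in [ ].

[ugðo]

Terminals under Z-node in this geometry: [voice], [constricted glottis].
Spreading Z-node from /ð/ onto /k'/ replaces those values with /ð/'s: [+voice], [−constricted glottis]. Features outside Z-node ([continuant], [lateral], [nasal], …) stay as in /k'/.
This feature bundle is that of [g], so /uk'ðo/ surfaces as [ugðo].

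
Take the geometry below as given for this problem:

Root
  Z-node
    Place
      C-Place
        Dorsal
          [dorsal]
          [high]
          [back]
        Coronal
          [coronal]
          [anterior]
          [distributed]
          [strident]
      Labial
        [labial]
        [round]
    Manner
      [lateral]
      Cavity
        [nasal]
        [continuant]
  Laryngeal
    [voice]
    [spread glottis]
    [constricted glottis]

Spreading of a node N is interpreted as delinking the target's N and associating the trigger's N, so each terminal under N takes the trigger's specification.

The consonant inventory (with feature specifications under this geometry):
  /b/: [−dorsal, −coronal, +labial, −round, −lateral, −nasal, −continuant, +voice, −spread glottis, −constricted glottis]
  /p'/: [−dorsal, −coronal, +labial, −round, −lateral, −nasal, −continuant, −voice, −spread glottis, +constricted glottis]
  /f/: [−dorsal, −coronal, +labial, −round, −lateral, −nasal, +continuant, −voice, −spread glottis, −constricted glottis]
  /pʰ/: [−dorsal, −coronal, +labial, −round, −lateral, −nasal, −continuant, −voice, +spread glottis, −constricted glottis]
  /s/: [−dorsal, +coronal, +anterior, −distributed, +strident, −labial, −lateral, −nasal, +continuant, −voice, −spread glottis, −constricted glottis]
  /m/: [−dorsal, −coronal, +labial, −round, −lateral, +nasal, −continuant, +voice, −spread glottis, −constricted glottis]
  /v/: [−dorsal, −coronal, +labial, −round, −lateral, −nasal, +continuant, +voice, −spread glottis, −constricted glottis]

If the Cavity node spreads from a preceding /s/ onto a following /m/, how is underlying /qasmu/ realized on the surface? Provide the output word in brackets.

Terminals under Cavity in this geometry: [nasal], [continuant].
After delinking /m/'s Cavity and linking /s/'s, the affected terminals become [−nasal], [+continuant]; [dorsal], [coronal], [labial], … (outside Cavity) are retained from /m/.
The resulting bundle matches /v/ in the inventory; substituting it for /m/ gives [qasvu].

[qasvu]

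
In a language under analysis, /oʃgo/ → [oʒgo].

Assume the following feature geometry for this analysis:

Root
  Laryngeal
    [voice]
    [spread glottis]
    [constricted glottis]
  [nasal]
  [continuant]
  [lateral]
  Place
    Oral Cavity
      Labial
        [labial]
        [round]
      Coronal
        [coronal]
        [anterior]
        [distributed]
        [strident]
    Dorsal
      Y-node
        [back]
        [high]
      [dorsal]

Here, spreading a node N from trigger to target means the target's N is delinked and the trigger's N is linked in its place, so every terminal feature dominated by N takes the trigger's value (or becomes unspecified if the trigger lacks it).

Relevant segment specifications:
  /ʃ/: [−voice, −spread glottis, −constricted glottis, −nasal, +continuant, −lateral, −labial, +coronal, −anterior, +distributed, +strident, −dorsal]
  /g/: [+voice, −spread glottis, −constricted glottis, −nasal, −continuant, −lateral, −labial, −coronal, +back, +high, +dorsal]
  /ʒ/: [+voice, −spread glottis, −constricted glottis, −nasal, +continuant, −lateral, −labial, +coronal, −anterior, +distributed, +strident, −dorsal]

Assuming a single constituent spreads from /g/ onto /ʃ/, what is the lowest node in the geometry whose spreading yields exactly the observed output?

The alternation /ʃ/ → [ʒ] changes [voice] and nothing else.
With a single altered terminal, the smallest constituent that could spread is that terminal — [voice].
[dorsal], [coronal] stay as in /ʃ/ although /g/ differs there, so no node dominating them spread; among the remaining candidates [voice] is the lowest that derives the output.

[voice]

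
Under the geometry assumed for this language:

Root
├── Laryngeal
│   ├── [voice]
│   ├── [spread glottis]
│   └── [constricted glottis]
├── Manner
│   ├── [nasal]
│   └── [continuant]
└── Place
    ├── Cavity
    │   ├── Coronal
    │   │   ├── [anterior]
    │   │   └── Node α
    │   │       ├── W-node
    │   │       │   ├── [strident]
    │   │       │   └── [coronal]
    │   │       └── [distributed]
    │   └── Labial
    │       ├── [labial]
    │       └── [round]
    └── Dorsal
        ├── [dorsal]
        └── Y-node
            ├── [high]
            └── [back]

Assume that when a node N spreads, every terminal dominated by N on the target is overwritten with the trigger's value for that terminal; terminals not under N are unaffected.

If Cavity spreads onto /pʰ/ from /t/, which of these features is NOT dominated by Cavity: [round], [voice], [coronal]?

[voice]

The terminals dominated by Cavity are [anterior], [strident], [coronal], [distributed], [labial], [round].
Of the listed options, [coronal], [round] are among these and would be overwritten by spreading Cavity.
[voice] is not within the Cavity subtree (it hangs from Laryngeal), so /pʰ/'s [voice] value survives.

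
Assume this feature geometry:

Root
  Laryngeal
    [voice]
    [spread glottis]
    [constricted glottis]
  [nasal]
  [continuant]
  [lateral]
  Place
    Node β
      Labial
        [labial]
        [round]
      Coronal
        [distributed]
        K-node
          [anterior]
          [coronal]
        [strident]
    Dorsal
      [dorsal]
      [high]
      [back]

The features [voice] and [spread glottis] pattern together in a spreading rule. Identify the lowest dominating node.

[voice]: Root → Laryngeal → [voice].
[spread glottis]: Root → Laryngeal → [spread glottis].
The lowest node appearing on every path is Laryngeal; each proper daughter of Laryngeal fails to dominate at least one of the listed features.

Laryngeal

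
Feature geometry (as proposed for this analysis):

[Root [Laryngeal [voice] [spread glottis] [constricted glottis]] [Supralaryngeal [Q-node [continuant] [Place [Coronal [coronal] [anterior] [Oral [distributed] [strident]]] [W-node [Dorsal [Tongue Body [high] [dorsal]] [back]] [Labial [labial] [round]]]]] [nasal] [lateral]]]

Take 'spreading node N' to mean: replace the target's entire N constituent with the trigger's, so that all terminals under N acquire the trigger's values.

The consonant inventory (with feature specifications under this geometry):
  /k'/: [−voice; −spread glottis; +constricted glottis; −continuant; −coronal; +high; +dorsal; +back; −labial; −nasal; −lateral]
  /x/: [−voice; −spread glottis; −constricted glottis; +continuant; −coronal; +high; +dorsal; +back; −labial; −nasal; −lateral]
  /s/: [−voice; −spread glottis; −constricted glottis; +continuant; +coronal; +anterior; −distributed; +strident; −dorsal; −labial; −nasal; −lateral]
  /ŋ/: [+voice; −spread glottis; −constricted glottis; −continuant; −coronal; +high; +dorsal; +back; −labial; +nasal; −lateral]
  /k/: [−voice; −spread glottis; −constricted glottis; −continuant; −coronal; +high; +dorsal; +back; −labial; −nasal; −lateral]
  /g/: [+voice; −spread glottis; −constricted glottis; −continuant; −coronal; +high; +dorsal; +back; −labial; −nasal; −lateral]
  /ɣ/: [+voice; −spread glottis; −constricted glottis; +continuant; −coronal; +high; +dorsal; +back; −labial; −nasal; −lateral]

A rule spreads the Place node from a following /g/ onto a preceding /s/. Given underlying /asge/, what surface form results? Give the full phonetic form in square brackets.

[axge]

Place immediately or transitively dominates [coronal], [anterior], [distributed], [strident], [high], [dorsal], [back], [labial], [round].
After delinking /s/'s Place and linking /g/'s, the affected terminals become [−coronal], [+high], [+dorsal], [+back], [−labial]; [voice], [spread glottis], [constricted glottis], … (outside Place) are retained from /s/.
The resulting bundle matches /x/ in the inventory; substituting it for /s/ gives [axge].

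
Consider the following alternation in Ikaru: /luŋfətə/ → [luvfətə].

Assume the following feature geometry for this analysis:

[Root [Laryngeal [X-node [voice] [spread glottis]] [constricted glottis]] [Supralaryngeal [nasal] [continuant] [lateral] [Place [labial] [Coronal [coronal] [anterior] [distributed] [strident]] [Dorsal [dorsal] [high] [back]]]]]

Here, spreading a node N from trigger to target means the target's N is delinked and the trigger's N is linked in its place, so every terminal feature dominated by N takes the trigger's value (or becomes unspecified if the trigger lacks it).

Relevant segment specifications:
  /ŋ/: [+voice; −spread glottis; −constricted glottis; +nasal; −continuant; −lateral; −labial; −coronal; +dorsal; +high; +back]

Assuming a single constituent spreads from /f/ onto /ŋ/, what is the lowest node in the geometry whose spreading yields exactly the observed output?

Supralaryngeal

Feature comparison: [nasal], [continuant], [labial], [dorsal], [high], [back] differ between /ŋ/ and [v]; the remaining terminals match.
The smallest constituent containing every changed terminal is Supralaryngeal — each of its daughters lacks at least one of the affected features.
If Supralaryngeal spreads, every terminal under it takes /f/'s value, producing [v] as observed.
Since [voice] is preserved even though /f/ disagrees there, no node above Supralaryngeal spread.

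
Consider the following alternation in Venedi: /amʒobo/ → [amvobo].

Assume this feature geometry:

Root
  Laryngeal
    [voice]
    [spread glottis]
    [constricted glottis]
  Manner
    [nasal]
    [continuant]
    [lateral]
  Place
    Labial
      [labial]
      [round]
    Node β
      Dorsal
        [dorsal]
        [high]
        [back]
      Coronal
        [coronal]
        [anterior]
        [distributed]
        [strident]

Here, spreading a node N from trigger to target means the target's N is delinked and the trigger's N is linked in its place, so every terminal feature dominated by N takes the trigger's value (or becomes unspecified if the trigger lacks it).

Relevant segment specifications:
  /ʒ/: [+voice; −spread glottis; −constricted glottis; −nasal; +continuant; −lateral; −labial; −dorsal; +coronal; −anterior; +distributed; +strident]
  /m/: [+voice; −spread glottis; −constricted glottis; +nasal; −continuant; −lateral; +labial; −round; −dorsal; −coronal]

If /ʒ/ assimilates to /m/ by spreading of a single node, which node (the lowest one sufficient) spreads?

Comparing /ʒ/ with its surface form [v], the features that change are [labial], [round], [coronal], [anterior], [distributed], [strident].
Tracing each changed feature up the tree, the paths first meet at Place; any lower node misses at least one of them.
Delinking /ʒ/'s Place and associating /m/'s Place gives precisely the feature bundle of [v].
Since [continuant], [nasal] are preserved even though /m/ disagrees there, no node above Place spread.

Place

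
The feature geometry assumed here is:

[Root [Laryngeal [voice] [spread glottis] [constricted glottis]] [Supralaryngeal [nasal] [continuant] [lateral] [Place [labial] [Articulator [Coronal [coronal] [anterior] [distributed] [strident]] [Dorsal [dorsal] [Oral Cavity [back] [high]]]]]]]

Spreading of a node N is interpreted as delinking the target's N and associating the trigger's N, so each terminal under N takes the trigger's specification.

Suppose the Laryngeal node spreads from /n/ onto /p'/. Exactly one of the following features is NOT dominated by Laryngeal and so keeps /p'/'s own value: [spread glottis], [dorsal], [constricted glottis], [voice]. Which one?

[dorsal]

Under this geometry, Laryngeal contains [voice], [spread glottis], [constricted glottis].
Of the listed options, [spread glottis], [voice], [constricted glottis] are among these and would be overwritten by spreading Laryngeal.
[dorsal] attaches under Dorsal, not under Laryngeal, so /p'/ retains its own value for [dorsal].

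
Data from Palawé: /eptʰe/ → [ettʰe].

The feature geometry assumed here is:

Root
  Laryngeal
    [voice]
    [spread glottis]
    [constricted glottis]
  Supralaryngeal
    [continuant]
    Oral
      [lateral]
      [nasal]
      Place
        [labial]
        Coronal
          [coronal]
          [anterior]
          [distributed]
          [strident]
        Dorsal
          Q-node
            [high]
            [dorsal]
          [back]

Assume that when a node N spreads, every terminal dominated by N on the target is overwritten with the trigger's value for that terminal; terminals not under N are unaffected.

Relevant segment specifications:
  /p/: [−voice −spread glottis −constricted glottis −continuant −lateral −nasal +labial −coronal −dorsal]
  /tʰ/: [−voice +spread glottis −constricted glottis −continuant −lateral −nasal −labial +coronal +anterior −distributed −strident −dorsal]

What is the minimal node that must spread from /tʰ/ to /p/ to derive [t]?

The alternation /p/ → [t] changes [labial], [coronal], [anterior], [distributed], [strident] and nothing else.
In this geometry the lowest node dominating all of them is Place: every daughter of Place dominates only a proper subset, so no lower node suffices.
If Place spreads, every terminal under it takes /tʰ/'s value, producing [t] as observed.
[spread glottis] stays as in /p/ although /tʰ/ differs there, so no node dominating it spread; among the remaining candidates Place is the lowest that derives the output.

Place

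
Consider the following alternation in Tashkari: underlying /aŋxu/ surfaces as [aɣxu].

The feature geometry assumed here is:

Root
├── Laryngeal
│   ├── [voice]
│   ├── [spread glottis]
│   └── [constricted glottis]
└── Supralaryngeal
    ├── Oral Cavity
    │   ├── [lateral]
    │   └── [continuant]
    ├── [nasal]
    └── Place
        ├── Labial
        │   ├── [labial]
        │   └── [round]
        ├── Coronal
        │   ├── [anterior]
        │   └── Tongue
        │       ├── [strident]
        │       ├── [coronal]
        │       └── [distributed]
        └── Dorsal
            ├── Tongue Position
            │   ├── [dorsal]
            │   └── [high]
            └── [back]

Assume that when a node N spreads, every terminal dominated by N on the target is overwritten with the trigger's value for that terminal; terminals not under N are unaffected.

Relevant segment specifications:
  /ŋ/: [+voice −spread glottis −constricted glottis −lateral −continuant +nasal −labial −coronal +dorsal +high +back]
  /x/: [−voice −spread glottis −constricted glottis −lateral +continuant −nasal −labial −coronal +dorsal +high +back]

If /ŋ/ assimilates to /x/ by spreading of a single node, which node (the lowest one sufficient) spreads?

Feature comparison: [nasal], [continuant] differ between /ŋ/ and [ɣ]; the remaining terminals match.
These terminals are all dominated by Supralaryngeal, and no proper subconstituent of Supralaryngeal covers them all; Supralaryngeal is their lowest common ancestor.
If Supralaryngeal spreads, every terminal under it takes /x/'s value, producing [ɣ] as observed.
[voice] — on which /x/ differs from /ŋ/ — is unchanged, so Root cannot have spread; the constituent is no larger than Supralaryngeal.

Supralaryngeal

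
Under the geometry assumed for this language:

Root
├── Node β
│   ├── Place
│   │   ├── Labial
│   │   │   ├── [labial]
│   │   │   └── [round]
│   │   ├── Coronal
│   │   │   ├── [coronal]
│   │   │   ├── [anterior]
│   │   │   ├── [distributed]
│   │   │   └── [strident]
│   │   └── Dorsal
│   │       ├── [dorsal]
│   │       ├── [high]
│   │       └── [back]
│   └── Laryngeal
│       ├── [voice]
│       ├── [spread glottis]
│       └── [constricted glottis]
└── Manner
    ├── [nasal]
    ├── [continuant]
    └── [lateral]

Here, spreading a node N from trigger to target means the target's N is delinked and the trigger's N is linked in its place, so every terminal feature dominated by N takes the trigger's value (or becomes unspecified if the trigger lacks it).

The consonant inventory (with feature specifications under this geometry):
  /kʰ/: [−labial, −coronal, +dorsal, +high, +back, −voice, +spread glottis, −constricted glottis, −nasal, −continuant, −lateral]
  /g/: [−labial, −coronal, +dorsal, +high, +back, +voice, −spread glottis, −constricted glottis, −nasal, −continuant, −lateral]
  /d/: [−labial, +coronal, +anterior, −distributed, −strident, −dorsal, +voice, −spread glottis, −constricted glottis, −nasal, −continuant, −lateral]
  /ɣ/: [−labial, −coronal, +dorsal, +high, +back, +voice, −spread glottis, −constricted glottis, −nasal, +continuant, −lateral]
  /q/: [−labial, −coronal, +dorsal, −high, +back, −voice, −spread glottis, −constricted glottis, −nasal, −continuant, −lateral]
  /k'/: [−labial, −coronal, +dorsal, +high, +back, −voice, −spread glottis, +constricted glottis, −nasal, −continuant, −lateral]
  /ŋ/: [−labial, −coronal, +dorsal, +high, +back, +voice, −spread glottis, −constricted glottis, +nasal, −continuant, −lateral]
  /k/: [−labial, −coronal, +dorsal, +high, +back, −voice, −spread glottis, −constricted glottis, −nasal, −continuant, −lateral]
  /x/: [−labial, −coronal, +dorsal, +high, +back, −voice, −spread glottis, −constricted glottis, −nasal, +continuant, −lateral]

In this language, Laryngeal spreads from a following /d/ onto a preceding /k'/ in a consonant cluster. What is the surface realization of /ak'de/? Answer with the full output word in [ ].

[agde]

Terminals under Laryngeal in this geometry: [voice], [spread glottis], [constricted glottis].
Spreading Laryngeal from /d/ onto /k'/ replaces those values with /d/'s: [+voice], [−spread glottis], [−constricted glottis]. Features outside Laryngeal ([labial], [coronal], [dorsal], …) stay as in /k'/.
This feature bundle is that of [g], so /ak'de/ surfaces as [agde].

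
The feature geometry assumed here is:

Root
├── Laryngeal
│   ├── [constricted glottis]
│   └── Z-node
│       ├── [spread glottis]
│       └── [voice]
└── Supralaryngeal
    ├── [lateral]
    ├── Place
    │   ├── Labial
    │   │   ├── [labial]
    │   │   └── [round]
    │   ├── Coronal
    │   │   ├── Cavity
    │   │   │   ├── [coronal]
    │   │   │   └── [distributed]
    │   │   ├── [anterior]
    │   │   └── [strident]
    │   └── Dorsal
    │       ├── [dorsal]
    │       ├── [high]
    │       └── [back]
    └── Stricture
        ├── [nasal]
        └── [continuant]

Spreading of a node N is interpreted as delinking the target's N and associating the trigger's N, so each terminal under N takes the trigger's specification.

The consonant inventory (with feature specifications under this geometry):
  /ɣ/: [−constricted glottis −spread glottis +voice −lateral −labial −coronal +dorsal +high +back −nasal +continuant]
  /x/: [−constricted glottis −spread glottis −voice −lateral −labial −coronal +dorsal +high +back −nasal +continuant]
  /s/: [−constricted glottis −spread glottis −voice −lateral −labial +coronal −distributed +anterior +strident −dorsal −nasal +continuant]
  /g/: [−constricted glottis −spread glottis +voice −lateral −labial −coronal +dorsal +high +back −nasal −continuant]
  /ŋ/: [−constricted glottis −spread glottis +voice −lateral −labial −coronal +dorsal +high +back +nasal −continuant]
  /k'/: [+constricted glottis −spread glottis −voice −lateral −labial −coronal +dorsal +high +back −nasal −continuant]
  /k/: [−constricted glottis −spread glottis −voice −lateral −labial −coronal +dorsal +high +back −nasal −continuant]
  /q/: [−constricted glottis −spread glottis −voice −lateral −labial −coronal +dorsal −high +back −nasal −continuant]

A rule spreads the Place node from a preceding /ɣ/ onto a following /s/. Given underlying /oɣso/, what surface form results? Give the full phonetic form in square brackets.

[oɣxo]

The Place node dominates the terminals [labial], [round], [coronal], [distributed], [anterior], [strident], [dorsal], [high], [back].
Spreading Place from /ɣ/ onto /s/ replaces those values with /ɣ/'s: [−labial], [−coronal], [+dorsal], [+high], [+back]. Features outside Place ([constricted glottis], [spread glottis], [voice], …) stay as in /s/.
The resulting bundle matches /x/ in the inventory; substituting it for /s/ gives [oɣxo].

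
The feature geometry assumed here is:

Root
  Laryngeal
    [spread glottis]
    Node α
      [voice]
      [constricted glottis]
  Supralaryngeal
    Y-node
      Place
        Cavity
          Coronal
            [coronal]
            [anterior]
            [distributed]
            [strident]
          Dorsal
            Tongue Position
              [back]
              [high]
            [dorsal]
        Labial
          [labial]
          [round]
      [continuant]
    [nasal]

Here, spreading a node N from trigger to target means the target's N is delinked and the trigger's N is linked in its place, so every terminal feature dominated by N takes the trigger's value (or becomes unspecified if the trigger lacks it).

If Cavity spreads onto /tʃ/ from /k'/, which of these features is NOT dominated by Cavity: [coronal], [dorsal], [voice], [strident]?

Cavity dominates exactly [coronal], [anterior], [distributed], [strident], [back], [high], [dorsal].
[strident], [dorsal], [coronal] all lie under Cavity, so they are overwritten when Cavity spreads.
[voice] attaches under Node α, not under Cavity, so /tʃ/ retains its own value for [voice].

[voice]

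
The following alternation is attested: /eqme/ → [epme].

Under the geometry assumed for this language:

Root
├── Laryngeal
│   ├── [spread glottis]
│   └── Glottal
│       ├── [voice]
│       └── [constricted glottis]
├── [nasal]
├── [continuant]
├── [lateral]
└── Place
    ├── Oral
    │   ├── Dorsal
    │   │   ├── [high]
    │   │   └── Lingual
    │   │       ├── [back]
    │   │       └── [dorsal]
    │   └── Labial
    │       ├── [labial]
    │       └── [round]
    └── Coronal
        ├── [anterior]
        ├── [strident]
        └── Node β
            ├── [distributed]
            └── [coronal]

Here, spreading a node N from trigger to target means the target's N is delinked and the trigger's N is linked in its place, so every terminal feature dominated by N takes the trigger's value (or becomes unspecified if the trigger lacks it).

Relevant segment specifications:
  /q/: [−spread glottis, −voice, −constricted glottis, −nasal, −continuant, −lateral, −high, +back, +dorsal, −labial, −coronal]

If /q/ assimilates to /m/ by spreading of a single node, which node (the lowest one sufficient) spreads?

/q/ and [p] differ in [labial], [round], [dorsal], [high], [back]; every other specified feature is identical.
The smallest constituent containing every changed terminal is Oral — each of its daughters lacks at least one of the affected features.
Spreading Oral from /m/ overwrites each of those terminals with /m/'s values, yielding exactly [p].
Features on which the two segments disagree outside Oral, such as [voice], [nasal], are unchanged — nothing dominating them spread, and Oral is the minimal sufficient constituent.

Oral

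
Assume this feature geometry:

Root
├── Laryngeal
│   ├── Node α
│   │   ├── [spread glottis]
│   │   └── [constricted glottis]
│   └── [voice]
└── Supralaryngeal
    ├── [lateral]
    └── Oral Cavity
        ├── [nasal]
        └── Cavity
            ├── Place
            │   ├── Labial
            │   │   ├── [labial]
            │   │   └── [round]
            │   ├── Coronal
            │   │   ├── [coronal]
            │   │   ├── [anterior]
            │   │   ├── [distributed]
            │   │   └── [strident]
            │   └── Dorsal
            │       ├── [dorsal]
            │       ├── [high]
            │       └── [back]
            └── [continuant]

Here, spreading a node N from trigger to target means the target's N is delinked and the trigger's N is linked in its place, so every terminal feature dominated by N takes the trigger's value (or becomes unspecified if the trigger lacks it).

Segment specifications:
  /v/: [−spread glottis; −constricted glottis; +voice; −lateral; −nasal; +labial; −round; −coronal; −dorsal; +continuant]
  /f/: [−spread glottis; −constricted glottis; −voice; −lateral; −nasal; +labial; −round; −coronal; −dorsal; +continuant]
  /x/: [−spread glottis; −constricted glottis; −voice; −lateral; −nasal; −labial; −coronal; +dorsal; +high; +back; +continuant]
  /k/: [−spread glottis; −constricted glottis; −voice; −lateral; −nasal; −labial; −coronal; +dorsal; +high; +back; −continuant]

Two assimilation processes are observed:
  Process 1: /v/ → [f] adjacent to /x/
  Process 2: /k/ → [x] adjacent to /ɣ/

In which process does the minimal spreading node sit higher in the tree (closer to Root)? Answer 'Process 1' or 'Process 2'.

Process 1 alters [voice]; the lowest dominating node is [voice] (depth 2 from Root).
Process 2 alters [continuant]; the lowest dominating node is [continuant] (depth 4 from Root).
Depth 2 < depth 4; Process 1 involves the structurally higher constituent [voice].

Process 1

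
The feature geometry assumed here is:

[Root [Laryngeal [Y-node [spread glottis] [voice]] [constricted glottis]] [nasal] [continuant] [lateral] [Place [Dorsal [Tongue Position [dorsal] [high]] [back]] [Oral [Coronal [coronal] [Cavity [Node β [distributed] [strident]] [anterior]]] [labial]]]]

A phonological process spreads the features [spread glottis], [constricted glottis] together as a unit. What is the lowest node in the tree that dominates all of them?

Laryngeal

[spread glottis] is immediately dominated by Y-node.
[constricted glottis] is immediately dominated by Laryngeal.
The lowest node appearing on every path is Laryngeal; each proper daughter of Laryngeal fails to dominate at least one of the listed features.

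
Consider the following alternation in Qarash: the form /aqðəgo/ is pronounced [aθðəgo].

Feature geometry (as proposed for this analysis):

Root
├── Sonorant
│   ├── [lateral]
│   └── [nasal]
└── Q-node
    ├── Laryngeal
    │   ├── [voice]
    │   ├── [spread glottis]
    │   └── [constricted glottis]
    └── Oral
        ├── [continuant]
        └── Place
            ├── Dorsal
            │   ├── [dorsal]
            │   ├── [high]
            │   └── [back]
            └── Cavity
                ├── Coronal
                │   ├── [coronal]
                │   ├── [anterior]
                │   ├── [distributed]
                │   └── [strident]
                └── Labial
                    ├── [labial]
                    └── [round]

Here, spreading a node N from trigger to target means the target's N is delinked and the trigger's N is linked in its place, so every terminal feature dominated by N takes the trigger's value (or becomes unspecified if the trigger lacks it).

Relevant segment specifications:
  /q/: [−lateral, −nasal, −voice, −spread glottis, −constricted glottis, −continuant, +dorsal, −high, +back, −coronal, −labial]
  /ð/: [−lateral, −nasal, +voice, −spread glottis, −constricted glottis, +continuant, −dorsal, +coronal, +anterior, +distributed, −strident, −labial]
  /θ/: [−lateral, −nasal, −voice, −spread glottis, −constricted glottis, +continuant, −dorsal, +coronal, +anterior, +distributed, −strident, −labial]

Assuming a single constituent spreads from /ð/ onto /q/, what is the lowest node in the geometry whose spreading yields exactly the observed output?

The alternation /q/ → [θ] changes [continuant], [coronal], [anterior], [distributed], [strident], [dorsal], [high], [back] and nothing else.
The smallest constituent containing every changed terminal is Oral — each of its daughters lacks at least one of the affected features.
Spreading Oral from /ð/ overwrites each of those terminals with /ð/'s values, yielding exactly [θ].
Since [voice] is preserved even though /ð/ disagrees there, no node above Oral spread.

Oral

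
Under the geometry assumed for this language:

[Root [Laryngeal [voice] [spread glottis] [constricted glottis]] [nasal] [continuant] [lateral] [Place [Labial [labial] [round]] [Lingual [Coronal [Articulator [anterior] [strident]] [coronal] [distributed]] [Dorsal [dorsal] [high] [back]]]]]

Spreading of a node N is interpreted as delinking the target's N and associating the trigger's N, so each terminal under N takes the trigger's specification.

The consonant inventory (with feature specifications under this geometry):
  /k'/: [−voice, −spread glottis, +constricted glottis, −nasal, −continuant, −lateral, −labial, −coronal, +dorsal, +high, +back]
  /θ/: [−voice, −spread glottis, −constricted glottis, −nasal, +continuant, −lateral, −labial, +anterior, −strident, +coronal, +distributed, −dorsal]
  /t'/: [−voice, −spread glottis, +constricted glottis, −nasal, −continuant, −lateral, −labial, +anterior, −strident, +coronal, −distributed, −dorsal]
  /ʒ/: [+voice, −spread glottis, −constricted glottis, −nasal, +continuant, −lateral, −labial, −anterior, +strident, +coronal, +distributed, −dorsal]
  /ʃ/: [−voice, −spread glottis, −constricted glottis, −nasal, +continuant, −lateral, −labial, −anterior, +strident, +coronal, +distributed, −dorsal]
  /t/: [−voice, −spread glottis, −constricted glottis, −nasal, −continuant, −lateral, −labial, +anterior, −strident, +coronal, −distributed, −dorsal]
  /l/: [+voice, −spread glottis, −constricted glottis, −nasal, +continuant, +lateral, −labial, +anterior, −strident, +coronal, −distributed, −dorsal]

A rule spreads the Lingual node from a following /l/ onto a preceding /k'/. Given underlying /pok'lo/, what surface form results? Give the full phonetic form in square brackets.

Terminals under Lingual in this geometry: [anterior], [strident], [coronal], [distributed], [dorsal], [high], [back].
Spreading Lingual from /l/ onto /k'/ replaces those values with /l/'s: [+anterior], [−strident], [+coronal], [−distributed], [−dorsal]. Features outside Lingual ([voice], [spread glottis], [constricted glottis], …) stay as in /k'/.
The resulting bundle matches /t'/ in the inventory; substituting it for /k'/ gives [pot'lo].

[pot'lo]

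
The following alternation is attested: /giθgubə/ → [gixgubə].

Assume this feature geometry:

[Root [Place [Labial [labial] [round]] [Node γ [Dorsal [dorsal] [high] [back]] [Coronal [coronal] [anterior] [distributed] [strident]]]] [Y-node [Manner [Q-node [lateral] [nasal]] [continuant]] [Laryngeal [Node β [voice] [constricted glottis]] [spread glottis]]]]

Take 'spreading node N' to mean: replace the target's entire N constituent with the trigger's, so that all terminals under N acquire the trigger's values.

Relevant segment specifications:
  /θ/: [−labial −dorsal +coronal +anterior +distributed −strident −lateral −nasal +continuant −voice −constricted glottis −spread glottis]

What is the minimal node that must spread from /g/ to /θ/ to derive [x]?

Node γ

/θ/ and [x] differ in [coronal], [anterior], [distributed], [strident], [dorsal], [high], [back]; every other specified feature is identical.
The smallest constituent containing every changed terminal is Node γ — each of its daughters lacks at least one of the affected features.
Spreading Node γ from /g/ overwrites each of those terminals with /g/'s values, yielding exactly [x].
Features on which the two segments disagree outside Node γ, such as [continuant], [voice], are unchanged — nothing dominating them spread, and Node γ is the minimal sufficient constituent.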